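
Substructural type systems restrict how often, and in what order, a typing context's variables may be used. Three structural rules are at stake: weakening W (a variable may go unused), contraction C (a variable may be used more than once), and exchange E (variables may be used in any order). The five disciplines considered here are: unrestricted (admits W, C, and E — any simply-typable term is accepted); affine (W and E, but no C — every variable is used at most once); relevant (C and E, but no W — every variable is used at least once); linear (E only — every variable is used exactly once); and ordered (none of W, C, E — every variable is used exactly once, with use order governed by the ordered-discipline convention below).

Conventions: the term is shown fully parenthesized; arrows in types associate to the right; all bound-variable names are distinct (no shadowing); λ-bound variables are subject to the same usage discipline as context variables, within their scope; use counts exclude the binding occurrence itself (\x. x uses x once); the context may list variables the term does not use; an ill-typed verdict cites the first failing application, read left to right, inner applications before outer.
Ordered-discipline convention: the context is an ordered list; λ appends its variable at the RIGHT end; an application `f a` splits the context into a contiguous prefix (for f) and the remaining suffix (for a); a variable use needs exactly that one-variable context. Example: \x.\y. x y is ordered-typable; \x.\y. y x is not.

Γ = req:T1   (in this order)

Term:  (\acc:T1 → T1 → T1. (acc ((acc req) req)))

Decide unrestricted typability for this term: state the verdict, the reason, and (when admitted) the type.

yes — type-checks ((T1 → T1 → T1) → T1 → T1) and nothing is barred; term : (T1 → T1 → T1) → T1 → T1
usage: req ×2; acc (bound) ×2
left-to-right use order: acc, acc, req, req
typing: ✓ — (T1 → T1 → T1) → T1 → T1
all disciplines: ordered ✗ · linear ✗ · affine ✗ · relevant ✓ · unrestricted ✓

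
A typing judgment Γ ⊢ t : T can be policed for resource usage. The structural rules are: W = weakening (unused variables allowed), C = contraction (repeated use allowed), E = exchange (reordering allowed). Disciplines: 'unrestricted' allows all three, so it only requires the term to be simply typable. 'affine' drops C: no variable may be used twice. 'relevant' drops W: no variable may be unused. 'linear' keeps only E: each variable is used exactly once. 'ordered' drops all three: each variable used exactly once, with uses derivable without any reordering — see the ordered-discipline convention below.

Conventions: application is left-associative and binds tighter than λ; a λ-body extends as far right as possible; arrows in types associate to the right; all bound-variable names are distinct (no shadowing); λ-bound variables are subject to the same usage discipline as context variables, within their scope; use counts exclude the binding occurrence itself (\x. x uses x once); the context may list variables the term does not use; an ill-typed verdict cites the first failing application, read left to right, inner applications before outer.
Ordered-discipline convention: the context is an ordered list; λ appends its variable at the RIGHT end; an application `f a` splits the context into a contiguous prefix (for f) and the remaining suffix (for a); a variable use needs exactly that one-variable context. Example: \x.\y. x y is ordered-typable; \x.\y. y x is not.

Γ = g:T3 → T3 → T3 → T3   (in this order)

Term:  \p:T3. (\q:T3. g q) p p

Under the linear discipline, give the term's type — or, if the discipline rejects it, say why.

not well-typed under linear — needs contraction — p ×2
usage: g: 1×, p (bound): 2×, q (bound): 1×
order of uses: g, q, p, p
typing: the term checks, with type T3 → T3 → T3
all disciplines: ordered ✗ · linear ✗ · affine ✗ · relevant ✓ · unrestricted ✓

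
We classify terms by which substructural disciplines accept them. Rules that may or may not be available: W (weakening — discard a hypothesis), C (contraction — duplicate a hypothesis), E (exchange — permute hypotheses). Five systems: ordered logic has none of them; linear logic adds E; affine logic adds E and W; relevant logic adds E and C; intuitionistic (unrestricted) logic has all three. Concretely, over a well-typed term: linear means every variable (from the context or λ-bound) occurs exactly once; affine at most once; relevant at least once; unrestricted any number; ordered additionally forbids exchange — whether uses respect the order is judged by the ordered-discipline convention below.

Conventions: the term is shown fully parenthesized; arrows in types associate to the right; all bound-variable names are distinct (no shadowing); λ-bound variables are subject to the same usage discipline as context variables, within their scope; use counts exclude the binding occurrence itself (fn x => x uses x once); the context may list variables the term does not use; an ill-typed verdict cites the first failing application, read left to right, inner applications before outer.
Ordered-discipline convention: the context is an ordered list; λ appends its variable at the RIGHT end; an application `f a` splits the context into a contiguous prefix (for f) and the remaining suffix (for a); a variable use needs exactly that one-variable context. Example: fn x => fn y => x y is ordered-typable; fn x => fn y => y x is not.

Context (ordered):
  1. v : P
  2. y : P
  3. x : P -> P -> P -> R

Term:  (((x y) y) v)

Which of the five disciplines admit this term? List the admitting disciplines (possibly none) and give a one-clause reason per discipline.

admitted in: relevant, unrestricted
usage: v: 1; y: 2; x: 1
left-to-right use order: x, y, y, v
typing: well-typed at R
ordered: ✗, needs contraction — y ×2
linear: ✗, needs contraction — y ×2
affine: ✗, needs contraction — y ×2
relevant: ✓, every one of v, y, x appears
unrestricted: ✓, typability at R is all that's needed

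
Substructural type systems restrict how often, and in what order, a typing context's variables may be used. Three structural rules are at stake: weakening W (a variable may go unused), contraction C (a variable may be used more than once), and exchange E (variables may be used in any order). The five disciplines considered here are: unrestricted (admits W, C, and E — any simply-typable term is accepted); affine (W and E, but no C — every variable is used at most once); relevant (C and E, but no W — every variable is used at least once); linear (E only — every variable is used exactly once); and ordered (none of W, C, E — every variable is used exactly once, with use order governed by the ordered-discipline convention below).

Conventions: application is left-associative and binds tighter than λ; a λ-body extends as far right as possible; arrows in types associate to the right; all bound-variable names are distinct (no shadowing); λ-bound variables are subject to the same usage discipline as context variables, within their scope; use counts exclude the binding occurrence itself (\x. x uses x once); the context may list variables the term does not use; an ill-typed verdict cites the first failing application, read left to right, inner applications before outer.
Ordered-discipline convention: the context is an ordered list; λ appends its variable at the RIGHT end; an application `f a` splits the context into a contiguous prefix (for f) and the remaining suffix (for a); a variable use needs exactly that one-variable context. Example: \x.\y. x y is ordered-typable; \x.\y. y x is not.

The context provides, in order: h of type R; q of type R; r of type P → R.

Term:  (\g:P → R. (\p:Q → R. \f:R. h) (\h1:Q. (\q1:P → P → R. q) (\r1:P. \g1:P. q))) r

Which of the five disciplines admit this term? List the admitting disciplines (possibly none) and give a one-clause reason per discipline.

admitted in: unrestricted
variable uses: h: 1×, q: 2×, r: 1×, g (bound): 0×, p (bound): 0×, f (bound): 0×, h1 (bound): 0×, q1 (bound): 0×, r1 (bound): 0×, g1 (bound): 0×
order of uses: h, q, q, r
typing: well-typed — term : R → R
ordered: ✗ — q ×2 used more than once (contraction); g, p, f, h1, q1, r1, g1 left unused
linear: ✗ — q ×2 used more than once (contraction); g, p, f, h1, q1, r1, g1 left unused
affine: ✗ — q ×2 used more than once (contraction)
relevant: ✗ — g, p, f, h1, q1, r1, g1 left unused
unrestricted: ✓ — simply typable at R → R; W, C, E all held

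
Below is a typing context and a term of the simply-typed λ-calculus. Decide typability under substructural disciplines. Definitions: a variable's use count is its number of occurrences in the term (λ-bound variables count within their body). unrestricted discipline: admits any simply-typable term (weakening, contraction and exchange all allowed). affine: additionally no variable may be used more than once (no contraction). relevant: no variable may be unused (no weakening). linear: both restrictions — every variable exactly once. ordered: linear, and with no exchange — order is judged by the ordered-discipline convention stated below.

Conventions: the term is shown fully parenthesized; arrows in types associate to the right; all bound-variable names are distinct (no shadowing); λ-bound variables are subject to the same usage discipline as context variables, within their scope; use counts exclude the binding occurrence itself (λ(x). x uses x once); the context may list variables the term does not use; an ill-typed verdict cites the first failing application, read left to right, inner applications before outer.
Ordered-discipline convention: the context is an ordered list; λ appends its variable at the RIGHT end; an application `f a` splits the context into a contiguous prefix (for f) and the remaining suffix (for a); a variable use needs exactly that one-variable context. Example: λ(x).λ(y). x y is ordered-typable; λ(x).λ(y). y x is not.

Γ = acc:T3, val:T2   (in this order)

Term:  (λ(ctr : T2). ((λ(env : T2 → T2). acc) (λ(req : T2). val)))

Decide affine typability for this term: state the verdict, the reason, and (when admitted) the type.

yes — at most one use each (acc, val, ctr, env, req); term : T2 → T3
usage: acc: 1×, val: 1×, ctr (λ-bound): 0×, env (λ-bound): 0×, req (λ-bound): 0×
left-to-right use order: acc, val
typing: the term checks, with type T2 → T3
summary: ordered ✗ · linear ✗ · affine ✓ · relevant ✗ · unrestricted ✓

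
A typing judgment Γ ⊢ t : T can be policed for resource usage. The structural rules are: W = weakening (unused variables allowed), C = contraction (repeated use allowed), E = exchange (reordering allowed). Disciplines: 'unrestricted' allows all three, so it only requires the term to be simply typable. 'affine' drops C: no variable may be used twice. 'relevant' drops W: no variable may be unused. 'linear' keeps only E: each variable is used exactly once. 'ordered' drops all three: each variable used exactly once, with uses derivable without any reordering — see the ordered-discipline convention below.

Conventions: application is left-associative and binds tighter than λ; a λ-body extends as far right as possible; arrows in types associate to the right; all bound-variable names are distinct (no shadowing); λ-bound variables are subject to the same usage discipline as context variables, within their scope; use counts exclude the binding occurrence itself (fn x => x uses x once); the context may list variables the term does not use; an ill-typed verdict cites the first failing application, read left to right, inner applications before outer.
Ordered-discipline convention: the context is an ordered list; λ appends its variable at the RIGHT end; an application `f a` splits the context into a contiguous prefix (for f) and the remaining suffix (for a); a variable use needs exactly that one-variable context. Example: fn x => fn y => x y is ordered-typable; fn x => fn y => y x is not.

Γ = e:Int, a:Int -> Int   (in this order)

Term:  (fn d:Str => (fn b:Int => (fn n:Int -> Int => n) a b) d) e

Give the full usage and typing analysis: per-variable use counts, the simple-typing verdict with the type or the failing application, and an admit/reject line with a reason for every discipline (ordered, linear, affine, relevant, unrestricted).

use counts: e ×1; a ×1; d (bound) ×1; b (bound) ×1; n (bound) ×1
order of uses: n, a, b, d, e
typing: ill-typed: a function awaiting Int gets Str
ordered: ✗ — the type mismatch rejects it
linear: ✗ — not simply typable
affine: ✗ — fails simple typing
relevant: ✗ — a type mismatch blocks all five
unrestricted: ✗ — the type mismatch rejects it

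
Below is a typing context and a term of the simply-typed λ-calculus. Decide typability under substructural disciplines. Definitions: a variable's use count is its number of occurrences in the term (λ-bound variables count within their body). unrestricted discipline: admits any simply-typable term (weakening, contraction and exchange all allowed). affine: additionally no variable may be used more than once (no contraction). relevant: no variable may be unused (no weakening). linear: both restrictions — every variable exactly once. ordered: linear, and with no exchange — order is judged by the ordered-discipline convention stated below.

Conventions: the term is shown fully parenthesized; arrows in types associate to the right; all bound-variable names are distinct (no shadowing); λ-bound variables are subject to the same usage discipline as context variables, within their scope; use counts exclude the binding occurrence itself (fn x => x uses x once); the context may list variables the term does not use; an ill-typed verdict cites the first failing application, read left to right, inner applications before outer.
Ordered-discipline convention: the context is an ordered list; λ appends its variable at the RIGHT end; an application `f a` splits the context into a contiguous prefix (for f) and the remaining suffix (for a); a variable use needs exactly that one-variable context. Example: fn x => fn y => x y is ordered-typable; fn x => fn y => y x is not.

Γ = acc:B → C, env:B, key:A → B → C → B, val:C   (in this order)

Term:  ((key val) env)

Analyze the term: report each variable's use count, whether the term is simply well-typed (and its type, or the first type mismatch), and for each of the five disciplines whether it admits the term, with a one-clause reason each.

variable uses: acc=0; env=1; key=1; val=1
uses in reading order: key, val, env
typing: ill-typed: an application expects A but receives C
ordered: ✗, a type mismatch blocks all five
linear: ✗, the type mismatch rejects it
affine: ✗, not simply typable
relevant: ✗, fails simple typing
unrestricted: ✗, a type mismatch blocks all five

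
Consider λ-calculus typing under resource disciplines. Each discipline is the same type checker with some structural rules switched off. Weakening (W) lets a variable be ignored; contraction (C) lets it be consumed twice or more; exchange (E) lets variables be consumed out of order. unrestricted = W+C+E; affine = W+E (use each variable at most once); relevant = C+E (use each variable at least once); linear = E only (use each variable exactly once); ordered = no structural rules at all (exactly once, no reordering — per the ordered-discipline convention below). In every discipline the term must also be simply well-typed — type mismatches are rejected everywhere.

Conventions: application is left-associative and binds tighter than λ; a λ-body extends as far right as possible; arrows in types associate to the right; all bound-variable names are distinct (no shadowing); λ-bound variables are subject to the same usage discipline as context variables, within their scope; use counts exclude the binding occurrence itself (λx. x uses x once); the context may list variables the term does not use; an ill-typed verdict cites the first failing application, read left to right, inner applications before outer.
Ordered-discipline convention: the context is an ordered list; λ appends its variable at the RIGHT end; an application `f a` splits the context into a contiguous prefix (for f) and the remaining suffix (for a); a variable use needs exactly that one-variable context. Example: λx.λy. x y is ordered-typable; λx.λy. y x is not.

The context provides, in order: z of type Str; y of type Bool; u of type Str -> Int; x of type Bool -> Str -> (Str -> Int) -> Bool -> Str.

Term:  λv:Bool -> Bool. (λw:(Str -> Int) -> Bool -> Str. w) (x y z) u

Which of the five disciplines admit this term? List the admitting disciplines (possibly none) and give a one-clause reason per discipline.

admitted in: affine, unrestricted
variable uses: z ×1, y ×1, u ×1, x ×1, v [bound] ×0, w [bound] ×1
order of uses: w, x, y, z, u
typing: ✓ — (Bool -> Bool) -> Bool -> Str
ordered ✗ (unused: v — weakening required)
linear ✗ (unused: v — weakening required)
affine ✓ (none of z, y, u, x, v, w used more than once)
relevant ✗ (unused: v — weakening required)
unrestricted ✓ (type-checks ((Bool -> Bool) -> Bool -> Str) and nothing is barred)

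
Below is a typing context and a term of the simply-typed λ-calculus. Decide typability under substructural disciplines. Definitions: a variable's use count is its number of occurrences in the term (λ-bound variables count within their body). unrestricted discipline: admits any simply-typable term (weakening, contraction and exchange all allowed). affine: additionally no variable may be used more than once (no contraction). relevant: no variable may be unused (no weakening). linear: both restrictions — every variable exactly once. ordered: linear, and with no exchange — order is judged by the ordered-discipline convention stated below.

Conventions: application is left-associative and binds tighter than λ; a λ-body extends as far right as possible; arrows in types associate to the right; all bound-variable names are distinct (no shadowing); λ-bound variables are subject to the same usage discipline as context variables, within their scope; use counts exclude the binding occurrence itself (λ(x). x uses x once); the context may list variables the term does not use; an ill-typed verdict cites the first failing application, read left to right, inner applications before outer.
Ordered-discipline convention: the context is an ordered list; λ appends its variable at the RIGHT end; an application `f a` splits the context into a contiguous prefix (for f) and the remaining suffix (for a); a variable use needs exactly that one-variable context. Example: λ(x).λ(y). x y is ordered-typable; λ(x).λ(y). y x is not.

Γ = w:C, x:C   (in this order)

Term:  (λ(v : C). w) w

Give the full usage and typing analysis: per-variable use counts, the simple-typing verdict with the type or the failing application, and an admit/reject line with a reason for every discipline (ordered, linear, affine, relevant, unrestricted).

counts: w ×2, x ×0, v (λ-bound) ×0
use order (left to right): w, w
typing: well-typed at C
ordered: ✗, repeated use of w ×2; x, v left unused
linear: ✗, repeated use of w ×2; x, v left unused
affine: ✗, repeated use of w ×2
relevant: ✗, x, v left unused
unrestricted: ✓, well-typed at C; no restrictions here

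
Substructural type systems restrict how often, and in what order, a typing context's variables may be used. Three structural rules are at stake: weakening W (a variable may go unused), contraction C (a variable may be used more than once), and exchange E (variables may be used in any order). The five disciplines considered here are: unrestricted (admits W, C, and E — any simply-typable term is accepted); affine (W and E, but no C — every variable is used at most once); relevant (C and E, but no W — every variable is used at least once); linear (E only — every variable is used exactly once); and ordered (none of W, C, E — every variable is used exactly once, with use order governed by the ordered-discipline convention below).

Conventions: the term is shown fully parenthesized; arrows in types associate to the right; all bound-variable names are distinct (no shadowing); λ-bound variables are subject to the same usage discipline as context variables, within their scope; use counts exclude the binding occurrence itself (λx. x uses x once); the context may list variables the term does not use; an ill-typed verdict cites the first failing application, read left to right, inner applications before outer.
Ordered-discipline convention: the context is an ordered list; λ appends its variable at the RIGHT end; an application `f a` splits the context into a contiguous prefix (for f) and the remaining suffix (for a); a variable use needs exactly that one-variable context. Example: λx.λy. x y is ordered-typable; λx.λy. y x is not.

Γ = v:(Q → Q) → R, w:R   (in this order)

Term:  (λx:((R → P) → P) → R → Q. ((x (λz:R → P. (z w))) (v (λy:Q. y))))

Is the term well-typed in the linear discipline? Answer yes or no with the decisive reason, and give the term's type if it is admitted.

yes — single use per variable (v, w, x, z, y); term : (((R → P) → P) → R → Q) → Q
use counts: v ×1, w ×1, x (λ-bound) ×1, z (λ-bound) ×1, y (λ-bound) ×1
use order (left to right): x, z, w, v, y
typing: well-typed — term : (((R → P) → P) → R → Q) → Q
per-discipline verdicts: ordered ✗ · linear ✓ · affine ✓ · relevant ✓ · unrestricted ✓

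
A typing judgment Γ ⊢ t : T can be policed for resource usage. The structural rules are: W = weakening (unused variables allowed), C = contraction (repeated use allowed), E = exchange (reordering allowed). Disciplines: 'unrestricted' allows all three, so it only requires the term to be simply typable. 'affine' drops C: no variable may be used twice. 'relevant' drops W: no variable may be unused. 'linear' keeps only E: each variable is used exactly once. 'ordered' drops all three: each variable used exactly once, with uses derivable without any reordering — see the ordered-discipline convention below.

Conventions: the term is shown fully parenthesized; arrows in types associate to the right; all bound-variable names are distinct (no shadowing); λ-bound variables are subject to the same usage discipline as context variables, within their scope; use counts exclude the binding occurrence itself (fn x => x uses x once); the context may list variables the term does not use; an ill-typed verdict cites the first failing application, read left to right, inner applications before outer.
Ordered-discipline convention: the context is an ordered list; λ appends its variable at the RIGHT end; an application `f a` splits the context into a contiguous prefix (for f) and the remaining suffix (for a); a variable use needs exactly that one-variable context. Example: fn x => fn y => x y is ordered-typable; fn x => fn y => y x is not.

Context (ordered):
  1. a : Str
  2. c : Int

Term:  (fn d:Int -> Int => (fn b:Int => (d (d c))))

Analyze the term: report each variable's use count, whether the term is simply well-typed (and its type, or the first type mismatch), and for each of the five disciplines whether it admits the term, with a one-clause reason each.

counts: a=0; c=1; d (bound)=2; b (bound)=0
use order (left to right): d, d, c
typing: ✓ — (Int -> Int) -> Int -> Int
ordered: ✗ — needs contraction — d ×2; unused: a, b — weakening required
linear: ✗ — needs contraction — d ×2; unused: a, b — weakening required
affine: ✗ — needs contraction — d ×2
relevant: ✗ — unused: a, b — weakening required
unrestricted: ✓ — typability at (Int -> Int) -> Int -> Int is all that's needed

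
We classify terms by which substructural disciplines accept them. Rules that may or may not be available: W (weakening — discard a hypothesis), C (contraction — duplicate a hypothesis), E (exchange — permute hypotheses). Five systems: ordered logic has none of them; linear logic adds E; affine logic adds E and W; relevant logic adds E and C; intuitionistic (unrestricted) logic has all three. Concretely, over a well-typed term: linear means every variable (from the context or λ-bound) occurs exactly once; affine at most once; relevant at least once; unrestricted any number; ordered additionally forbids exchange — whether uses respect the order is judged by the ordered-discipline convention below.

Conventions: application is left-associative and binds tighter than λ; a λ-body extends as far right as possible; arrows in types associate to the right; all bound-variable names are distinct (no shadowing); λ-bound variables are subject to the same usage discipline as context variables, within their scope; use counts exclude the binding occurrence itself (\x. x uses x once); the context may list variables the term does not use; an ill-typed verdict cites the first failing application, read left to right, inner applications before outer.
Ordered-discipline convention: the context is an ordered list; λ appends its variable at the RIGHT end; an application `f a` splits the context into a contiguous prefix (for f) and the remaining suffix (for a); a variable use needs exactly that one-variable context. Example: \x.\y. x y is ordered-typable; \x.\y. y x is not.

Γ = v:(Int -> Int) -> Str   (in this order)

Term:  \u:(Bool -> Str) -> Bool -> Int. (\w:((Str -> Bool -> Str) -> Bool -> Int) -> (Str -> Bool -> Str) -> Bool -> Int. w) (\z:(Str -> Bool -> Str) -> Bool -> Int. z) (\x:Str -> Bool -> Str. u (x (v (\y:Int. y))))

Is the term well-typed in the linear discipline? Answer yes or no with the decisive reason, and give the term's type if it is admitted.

yes — each of v, u, w, z, x, y used exactly once; term : ((Bool -> Str) -> Bool -> Int) -> (Str -> Bool -> Str) -> Bool -> Int
counts: v: 1×, u [bound]: 1×, w [bound]: 1×, z [bound]: 1×, x [bound]: 1×, y [bound]: 1×
uses in reading order: w, z, u, x, v, y
typing: well-typed at ((Bool -> Str) -> Bool -> Int) -> (Str -> Bool -> Str) -> Bool -> Int
across the five disciplines: ordered ✗ | linear ✓ | affine ✓ | relevant ✓ | unrestricted ✓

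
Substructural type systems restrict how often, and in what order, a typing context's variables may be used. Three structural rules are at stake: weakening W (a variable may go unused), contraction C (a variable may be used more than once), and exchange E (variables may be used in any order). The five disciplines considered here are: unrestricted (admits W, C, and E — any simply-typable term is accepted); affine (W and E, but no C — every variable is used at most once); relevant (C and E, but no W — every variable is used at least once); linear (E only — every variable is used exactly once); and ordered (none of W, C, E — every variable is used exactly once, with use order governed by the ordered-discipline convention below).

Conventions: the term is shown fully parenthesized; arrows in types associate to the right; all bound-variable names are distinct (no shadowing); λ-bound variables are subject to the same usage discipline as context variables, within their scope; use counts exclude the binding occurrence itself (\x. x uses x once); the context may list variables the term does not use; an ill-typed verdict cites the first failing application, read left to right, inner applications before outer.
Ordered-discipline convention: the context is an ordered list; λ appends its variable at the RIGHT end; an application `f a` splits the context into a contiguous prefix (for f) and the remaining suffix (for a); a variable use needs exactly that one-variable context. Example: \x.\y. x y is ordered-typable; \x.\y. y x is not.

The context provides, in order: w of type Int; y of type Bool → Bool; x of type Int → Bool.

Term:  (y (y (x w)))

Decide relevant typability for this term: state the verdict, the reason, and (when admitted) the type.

yes — at least one use each (w, y, x); term : Bool
variable uses: w ×1, y ×2, x ×1
uses in reading order: y, y, x, w
typing: the term checks, with type Bool
across the five disciplines: ordered ✗ | linear ✗ | affine ✗ | relevant ✓ | unrestricted ✓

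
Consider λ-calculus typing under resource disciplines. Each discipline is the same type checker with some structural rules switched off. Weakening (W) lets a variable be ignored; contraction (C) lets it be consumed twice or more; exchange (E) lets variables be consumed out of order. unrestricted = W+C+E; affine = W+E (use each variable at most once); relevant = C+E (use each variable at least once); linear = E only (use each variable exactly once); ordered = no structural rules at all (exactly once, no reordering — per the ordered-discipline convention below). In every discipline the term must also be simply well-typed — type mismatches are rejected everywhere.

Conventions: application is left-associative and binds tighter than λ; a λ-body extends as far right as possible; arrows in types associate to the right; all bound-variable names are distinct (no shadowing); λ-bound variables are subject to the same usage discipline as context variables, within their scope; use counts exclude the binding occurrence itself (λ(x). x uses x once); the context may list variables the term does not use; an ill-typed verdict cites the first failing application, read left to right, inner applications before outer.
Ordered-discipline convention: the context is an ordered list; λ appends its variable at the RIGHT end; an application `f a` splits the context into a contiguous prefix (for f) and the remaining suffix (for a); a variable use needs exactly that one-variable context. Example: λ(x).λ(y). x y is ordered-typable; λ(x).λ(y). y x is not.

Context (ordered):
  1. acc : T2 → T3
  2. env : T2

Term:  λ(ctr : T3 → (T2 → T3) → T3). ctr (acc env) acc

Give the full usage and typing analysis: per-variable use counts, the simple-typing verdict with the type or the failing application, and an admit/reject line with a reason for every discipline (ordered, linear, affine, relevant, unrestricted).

use counts: acc ×2; env ×1; ctr [bound] ×1
order of uses: ctr, acc, env, acc
typing: well-typed at (T3 → (T2 → T3) → T3) → T3
ordered: ✗, needs contraction — acc ×2
linear: ✗, needs contraction — acc ×2
affine: ✗, needs contraction — acc ×2
relevant: ✓, acc, env, ctr: all used, weakening unneeded
unrestricted: ✓, simply typable at (T3 → (T2 → T3) → T3) → T3; W, C, E all held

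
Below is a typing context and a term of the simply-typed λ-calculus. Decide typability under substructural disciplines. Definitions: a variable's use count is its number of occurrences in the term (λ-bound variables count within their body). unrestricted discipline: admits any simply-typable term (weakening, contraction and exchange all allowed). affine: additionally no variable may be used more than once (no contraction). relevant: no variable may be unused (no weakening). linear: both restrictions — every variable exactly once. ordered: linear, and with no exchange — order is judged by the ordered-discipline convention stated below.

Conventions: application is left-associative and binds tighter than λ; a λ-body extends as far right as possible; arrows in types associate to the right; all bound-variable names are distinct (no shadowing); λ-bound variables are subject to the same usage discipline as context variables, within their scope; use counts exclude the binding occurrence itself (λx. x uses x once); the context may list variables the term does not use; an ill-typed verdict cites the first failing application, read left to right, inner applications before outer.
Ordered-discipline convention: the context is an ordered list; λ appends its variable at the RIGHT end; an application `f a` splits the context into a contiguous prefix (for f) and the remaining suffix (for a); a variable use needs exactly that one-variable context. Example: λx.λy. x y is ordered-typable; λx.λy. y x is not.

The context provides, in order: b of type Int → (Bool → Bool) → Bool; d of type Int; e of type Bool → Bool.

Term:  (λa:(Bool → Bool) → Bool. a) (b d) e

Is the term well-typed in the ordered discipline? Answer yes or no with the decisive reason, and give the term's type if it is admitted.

yes — b, d, e, a: once each, no exchange needed; term : Bool
counts: b=1, d=1, e=1, a (λ-bound)=1
uses in reading order: a, b, d, e
typing: well-typed — term : Bool
per-discipline verdicts: ordered ✓ | linear ✓ | affine ✓ | relevant ✓ | unrestricted ✓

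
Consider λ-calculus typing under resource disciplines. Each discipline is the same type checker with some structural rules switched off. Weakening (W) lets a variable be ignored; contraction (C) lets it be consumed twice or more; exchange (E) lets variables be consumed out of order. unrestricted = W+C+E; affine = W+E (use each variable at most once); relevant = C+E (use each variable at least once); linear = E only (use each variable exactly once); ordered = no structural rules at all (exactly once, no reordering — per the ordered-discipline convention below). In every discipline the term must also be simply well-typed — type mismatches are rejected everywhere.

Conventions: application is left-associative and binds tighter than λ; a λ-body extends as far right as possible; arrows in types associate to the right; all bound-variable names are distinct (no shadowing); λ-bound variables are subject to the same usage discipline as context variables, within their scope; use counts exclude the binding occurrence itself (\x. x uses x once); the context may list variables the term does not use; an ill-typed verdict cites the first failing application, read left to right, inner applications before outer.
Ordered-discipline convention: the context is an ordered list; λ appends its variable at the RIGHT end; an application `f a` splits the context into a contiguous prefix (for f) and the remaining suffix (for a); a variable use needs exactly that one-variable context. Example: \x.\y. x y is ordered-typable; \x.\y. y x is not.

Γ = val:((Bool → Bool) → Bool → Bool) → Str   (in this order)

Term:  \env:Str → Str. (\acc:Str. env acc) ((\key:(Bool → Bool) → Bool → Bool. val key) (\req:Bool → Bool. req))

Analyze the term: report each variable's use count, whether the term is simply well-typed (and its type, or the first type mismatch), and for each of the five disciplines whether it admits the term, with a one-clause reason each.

usage: val=1; env (λ-bound)=1; acc (λ-bound)=1; key (λ-bound)=1; req (λ-bound)=1
left-to-right use order: env, acc, val, key, req
typing: well-typed — term : (Str → Str) → Str
ordered: ✗ — needs exchange: uses follow env, acc, val, key, req
linear: ✓ — val, env, acc, key, req: one use apiece
affine: ✓ — val, env, acc, key, req: no repeats, contraction unneeded
relevant: ✓ — every one of val, env, acc, key, req appears
unrestricted: ✓ — simply typable at (Str → Str) → Str; W, C, E all held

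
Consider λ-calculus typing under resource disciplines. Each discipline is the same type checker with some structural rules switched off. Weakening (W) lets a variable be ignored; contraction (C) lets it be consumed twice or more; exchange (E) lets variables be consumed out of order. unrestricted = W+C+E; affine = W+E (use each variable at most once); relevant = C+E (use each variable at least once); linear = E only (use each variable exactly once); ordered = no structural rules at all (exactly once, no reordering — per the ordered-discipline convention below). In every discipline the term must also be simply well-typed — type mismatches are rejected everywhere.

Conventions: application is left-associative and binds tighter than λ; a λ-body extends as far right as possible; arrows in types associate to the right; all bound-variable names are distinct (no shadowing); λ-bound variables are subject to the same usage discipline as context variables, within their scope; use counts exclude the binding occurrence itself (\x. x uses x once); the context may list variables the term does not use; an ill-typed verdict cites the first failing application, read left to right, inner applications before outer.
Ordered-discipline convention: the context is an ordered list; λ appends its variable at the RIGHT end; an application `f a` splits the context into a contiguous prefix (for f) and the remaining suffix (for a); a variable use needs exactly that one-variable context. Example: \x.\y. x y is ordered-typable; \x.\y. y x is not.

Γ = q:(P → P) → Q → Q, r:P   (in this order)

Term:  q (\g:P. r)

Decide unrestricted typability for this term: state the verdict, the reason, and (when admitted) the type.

yes — type-checks (Q → Q) and nothing is barred; term : Q → Q
usage: q: 1; r: 1; g (bound): 0
use order (left to right): q, r
typing: well-typed at Q → Q
per-discipline verdicts: ordered ✗ · linear ✗ · affine ✓ · relevant ✗ · unrestricted ✓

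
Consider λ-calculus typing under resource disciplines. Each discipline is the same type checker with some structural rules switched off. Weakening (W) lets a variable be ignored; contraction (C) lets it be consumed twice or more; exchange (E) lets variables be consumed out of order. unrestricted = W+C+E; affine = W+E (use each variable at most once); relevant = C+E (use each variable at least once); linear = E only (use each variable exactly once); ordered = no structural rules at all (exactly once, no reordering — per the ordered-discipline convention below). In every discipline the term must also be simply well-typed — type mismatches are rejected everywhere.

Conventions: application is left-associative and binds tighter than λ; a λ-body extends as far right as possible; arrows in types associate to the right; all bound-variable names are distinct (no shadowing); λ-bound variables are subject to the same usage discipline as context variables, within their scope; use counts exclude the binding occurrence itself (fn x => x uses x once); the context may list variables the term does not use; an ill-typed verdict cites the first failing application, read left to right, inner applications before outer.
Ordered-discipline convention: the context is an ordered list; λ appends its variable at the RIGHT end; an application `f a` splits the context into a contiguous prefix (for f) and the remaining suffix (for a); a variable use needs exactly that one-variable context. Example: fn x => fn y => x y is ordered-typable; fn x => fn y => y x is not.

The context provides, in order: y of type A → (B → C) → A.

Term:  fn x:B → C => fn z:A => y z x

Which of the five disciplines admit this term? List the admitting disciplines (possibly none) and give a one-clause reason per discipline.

accepted by: linear, affine, relevant, unrestricted
counts: y=1; x (λ-bound)=1; z (λ-bound)=1
order of uses: y, z, x
typing: the term checks, with type (B → C) → A → A
ordered: ✗, use order y, z, x needs exchange
linear: ✓, exactly-once usage across y, x, z
affine: ✓, at most one use each (y, x, z)
relevant: ✓, every one of y, x, z appears
unrestricted: ✓, well-typed at (B → C) → A → A; no restrictions here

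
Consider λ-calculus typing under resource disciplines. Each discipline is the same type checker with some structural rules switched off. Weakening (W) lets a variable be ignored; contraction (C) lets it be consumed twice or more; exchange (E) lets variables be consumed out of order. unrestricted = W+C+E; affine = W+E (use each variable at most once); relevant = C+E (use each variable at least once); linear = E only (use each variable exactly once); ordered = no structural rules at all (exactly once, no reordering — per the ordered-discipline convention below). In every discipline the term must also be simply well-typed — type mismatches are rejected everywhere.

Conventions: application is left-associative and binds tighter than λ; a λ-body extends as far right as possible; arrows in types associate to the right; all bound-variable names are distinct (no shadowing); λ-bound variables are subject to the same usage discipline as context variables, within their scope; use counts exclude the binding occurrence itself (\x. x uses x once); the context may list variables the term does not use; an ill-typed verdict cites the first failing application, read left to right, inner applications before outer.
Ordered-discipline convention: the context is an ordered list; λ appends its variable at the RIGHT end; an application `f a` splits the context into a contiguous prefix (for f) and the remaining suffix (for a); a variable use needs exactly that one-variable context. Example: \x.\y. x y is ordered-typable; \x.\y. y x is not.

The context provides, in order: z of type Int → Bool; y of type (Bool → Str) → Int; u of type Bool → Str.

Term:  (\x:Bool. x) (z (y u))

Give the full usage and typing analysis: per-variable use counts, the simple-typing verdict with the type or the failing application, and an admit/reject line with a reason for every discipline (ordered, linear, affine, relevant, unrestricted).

counts: z: 1; y: 1; u: 1; x [bound]: 1
order of uses: x, z, y, u
typing: ✓ — Bool
ordered: ✓, one use each (z, y, u, x); ordered split holds
linear: ✓, z, y, u, x: one use apiece
affine: ✓, none of z, y, u, x used more than once
relevant: ✓, none of z, y, u, x goes unused
unrestricted: ✓, simply typable at Bool; W, C, E all held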